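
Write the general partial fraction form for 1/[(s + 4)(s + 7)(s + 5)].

Three distinct linear factors: α/(s + 4) + β/(s + 7) + γ/(s + 5)


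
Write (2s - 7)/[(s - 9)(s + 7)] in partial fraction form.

At s=9: A = (2·9 - 7)/(9 + 7) = 11/16. At s=-7: B = (2·(-7) - 7)/(-7 - 9) = 21/16
Result: (11/16)/(s - 9) + (21/16)/(s + 7)


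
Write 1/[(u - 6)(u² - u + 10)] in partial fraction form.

Cover-up at u = 6: A = 1/(6² - 1·6 + 10) = 1/40. Then B = -A = -1/40, C = -A·(-1 + 6) = -1/8
Result: (1/40)/(u - 6) - ((1/40)u + 1/8)/(u² - u + 10)


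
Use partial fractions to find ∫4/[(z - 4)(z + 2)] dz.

Decompose: 4/[(z - 4)(z + 2)] = (2/3)/(z - 4) - (2/3)/(z + 2). Integrate each term: (2/3) ln|(z - 4)| - (2/3) ln|(z + 2)| + C


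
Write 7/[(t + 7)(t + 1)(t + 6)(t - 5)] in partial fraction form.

Using Heaviside cover-up: (-7/72)/(t + 7) - (7/180)/(t + 1) + (7/55)/(t + 6) + (7/792)/(t - 5)


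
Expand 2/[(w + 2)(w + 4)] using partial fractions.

2/(w + 2)(w + 4) = A/(w + 2) + B/(w + 4). A = 2/(-2 + 4) = 1, B = 2/(-4 + 2) = -1
Result: 1/(w + 2) - 1/(w + 4)


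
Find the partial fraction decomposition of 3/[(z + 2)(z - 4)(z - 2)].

Using cover-up method: α = 1/8, β = 1/4, γ = -3/8
Result: (1/8)/(z + 2) + (1/4)/(z - 4) - (3/8)/(z - 2)


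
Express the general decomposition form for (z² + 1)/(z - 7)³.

Repeated linear factor (power 3): P/(z - 7) + Q/(z - 7)² + R/(z - 7)³


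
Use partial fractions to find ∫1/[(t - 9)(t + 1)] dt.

Decompose: 1/[(t - 9)(t + 1)] = (1/10)/(t - 9) - (1/10)/(t + 1). Integrate each term: (1/10) ln|(t - 9)| - (1/10) ln|(t + 1)| + C


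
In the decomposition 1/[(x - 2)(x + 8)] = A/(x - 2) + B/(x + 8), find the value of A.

Cover-up at x = 2: A = 1/(2 + 8) = 1/10


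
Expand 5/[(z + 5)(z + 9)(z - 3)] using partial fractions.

Using cover-up method: P = -5/32, Q = 5/48, R = 5/96
Result: (-5/32)/(z + 5) + (5/48)/(z + 9) + (5/96)/(z - 3)


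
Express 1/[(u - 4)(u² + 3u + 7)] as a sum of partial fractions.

Cover-up at u = 4: A = 1/(4² + 3·4 + 7) = 1/35. Then B = -A = -1/35, C = -A·(3 + 4) = -1/5
Result: (1/35)/(u - 4) - ((1/35)u + 1/5)/(u² + 3u + 7)


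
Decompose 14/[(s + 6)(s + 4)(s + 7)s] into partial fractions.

Using Heaviside cover-up: (7/6)/(s + 6) - (7/12)/(s + 4) - (2/3)/(s + 7) + (1/12)/s


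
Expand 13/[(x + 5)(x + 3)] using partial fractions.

13/(x + 5)(x + 3) = P/(x + 5) + Q/(x + 3). P = 13/(-5 + 3) = -13/2, Q = 13/(-3 + 5) = 13/2
Result: (-13/2)/(x + 5) + (13/2)/(x + 3)


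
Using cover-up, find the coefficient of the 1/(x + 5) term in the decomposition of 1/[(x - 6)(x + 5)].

Cover (x + 5), set x=-5: 1/((x - 6) at x=-5) = 1/(-11) = -1/11


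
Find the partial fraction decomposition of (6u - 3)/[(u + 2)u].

At u=-2: P = (6·(-2) - 3)/(-2 - 0) = 15/2. At u=0: Q = (6·0 - 3)/(0 + 2) = -3/2
Result: (15/2)/(u + 2) - (3/2)/u


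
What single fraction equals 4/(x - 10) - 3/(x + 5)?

Common denominator (x - 10)(x + 5). Numerator: 4(x + 5) - 3(x - 10) = (4x + 20) - (3x - 30) = x + 50
Result: (x + 50)/[(x - 10)(x + 5)]


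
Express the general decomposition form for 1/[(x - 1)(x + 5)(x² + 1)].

Two linear + quadratic: α/(x - 1) + β/(x + 5) + (γx + δ)/(x² + 1)


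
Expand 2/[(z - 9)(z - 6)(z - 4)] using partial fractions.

Using cover-up method: A = 2/15, B = -1/3, C = 1/5
Result: (2/15)/(z - 9) - (1/3)/(z - 6) + (1/5)/(z - 4)


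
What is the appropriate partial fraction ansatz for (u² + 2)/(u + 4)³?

Repeated linear factor (power 3): P/(u + 4) + Q/(u + 4)² + R/(u + 4)³


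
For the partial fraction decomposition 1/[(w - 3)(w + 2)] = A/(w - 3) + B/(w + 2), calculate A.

Cover-up at w = 3: A = 1/(3 + 2) = 1/5


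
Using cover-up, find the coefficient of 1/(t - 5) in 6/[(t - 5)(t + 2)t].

Cover (t - 5), set t=5: 6/[(5 + 2)(5 - 0)] = 6/35


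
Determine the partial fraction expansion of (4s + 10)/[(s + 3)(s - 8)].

At s=-3: A = (4·(-3) + 10)/(-3 - 8) = 2/11. At s=8: B = (4·8 + 10)/(8 + 3) = 42/11
Result: (2/11)/(s + 3) + (42/11)/(s - 8)


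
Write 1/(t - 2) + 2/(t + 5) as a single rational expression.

Common denominator (t - 2)(t + 5). Numerator: 1(t + 5) + 2(t - 2) = (t + 5) + (2t - 4) = 3t + 1
Result: (3t + 1)/[(t - 2)(t + 5)]


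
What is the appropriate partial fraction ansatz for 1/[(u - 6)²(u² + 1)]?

Repeated linear + quadratic: α/(u - 6) + β/(u - 6)² + (γu + δ)/(u² + 1)


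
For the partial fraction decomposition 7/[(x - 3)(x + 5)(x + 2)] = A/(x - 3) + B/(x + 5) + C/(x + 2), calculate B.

Cover-up at x = -5: B = 7/[(-5 - 3)(-5 + 2)] = 7/[(-8)(-3)] = 7/24


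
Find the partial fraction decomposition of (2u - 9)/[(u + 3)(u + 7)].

At u=-3: α = (2·(-3) - 9)/(-3 + 7) = -15/4. At u=-7: β = (2·(-7) - 9)/(-7 + 3) = 23/4
Result: (-15/4)/(u + 3) + (23/4)/(u + 7)


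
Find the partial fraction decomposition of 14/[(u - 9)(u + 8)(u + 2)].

Using cover-up method: α = 14/187, β = 7/51, γ = -7/33
Result: (14/187)/(u - 9) + (7/51)/(u + 8) - (7/33)/(u + 2)


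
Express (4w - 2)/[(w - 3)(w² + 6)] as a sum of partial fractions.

At w=3: A = (4·3 - 2)/(3² + 6) = 2/3. B = -A = -2/3, C = 4 - 3·A = 2
Result: (2/3)/(w - 3) - ((2/3)w - 2)/(w² + 6)


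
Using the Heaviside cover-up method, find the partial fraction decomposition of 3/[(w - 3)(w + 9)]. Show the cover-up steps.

Cover (w - 3): set w=3, get α = 3/(3 + 9) = 1/4. Cover (w + 9): set w=-9, get β = 3/(-9 - 3) = -1/4.
Result: (1/4)/(w - 3) - (1/4)/(w + 9)


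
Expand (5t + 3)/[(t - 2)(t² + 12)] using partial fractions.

At t=2: α = (5·2 + 3)/(2² + 12) = 13/16. β = -α = -13/16, γ = 5 - 2·α = 27/8
Result: (13/16)/(t - 2) - ((13/16)t - 27/8)/(t² + 12)


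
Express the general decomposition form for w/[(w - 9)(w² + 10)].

Linear + irreducible quadratic: P/(w - 9) + (Qw + R)/(w² + 10)


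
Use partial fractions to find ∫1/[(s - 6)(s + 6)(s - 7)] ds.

Cover-up: A = -1/12, B = 1/156, C = 1/13. Decomposition: (-1/12)/(s - 6) + (1/156)/(s + 6) + (1/13)/(s - 7). Integrate each term: (-1/12) ln|(s - 6)| + (1/156) ln|(s + 6)| + (1/13) ln|(s - 7)| + C


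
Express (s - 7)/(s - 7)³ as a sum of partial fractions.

(s - 7) = P(s - 7)² + Q(s - 7) + R. At s = 7: R = 1·7 - 7 = 0. Coefficients: P = 0, Q = 1
Result: 1/(s - 7)²


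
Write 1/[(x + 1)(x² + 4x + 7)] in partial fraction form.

Cover-up at x = -1: P = 1/((-1)² + 4·(-1) + 7) = 1/4. Then Q = -P = -1/4, R = -P·(4 - 1) = -3/4
Result: (1/4)/(x + 1) - ((1/4)x + 3/4)/(x² + 4x + 7)


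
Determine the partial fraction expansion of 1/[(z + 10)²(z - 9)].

Cover-up at z=9: γ = 1/(9 + 10)² = 1/361. Cover-up at z=-10: β = 1/(-10 - 9) = -1/19. Comparing z² coeff: α = -γ = -1/361
Result: (-1/361)/(z + 10) - (1/19)/(z + 10)² + (1/361)/(z - 9)


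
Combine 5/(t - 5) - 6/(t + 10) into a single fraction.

Common denominator (t - 5)(t + 10). Numerator: 5(t + 10) - 6(t - 5) = (5t + 50) - (6t - 30) = -t + 80
Result: (-t + 80)/[(t - 5)(t + 10)]


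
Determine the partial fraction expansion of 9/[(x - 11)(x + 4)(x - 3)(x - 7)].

Using Heaviside cover-up: (3/160)/(x - 11) - (3/385)/(x + 4) + (9/224)/(x - 3) - (9/176)/(x - 7)


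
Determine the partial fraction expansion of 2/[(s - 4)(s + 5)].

2/(s - 4)(s + 5) = A/(s - 4) + B/(s + 5). A = 2/(4 + 5) = 2/9, B = 2/(-5 - 4) = -2/9
Result: (2/9)/(s - 4) - (2/9)/(s + 5)


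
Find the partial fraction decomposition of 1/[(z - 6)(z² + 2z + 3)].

Cover-up at z = 6: α = 1/(6² + 2·6 + 3) = 1/51. Then β = -α = -1/51, γ = -α·(2 + 6) = -8/51
Result: (1/51)/(z - 6) - ((1/51)z + 8/51)/(z² + 2z + 3)


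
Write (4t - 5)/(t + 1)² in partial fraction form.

(4t - 5) = A(t + 1) + B. At t = -1: B = 4·(-1) - 5 = -9. Coeff of t: A = 4
Result: 4/(t + 1) - 9/(t + 1)²


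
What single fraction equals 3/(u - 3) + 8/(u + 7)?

Common denominator (u - 3)(u + 7). Numerator: 3(u + 7) + 8(u - 3) = (3u + 21) + (8u - 24) = 11u - 3
Result: (11u - 3)/[(u - 3)(u + 7)]


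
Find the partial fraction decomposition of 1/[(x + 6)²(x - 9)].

Cover-up at x=9: γ = 1/(9 + 6)² = 1/225. Cover-up at x=-6: β = 1/(-6 - 9) = -1/15. Comparing x² coeff: α = -γ = -1/225
Result: (-1/225)/(x + 6) - (1/15)/(x + 6)² + (1/225)/(x - 9)


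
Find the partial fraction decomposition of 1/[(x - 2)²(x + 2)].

Cover-up at x=-2: R = 1/(-2 - 2)² = 1/16. Cover-up at x=2: Q = 1/(2 + 2) = 1/4. Comparing x² coeff: P = -R = -1/16
Result: (-1/16)/(x - 2) + (1/4)/(x - 2)² + (1/16)/(x + 2)


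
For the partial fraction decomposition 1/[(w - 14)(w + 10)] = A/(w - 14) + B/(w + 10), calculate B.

Cover-up at w = -10: B = 1/(-10 - 14) = -1/24


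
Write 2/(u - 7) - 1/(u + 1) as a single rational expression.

Common denominator (u - 7)(u + 1). Numerator: 2(u + 1) - 1(u - 7) = (2u + 2) - (u - 7) = u + 9
Result: (u + 9)/[(u - 7)(u + 1)]


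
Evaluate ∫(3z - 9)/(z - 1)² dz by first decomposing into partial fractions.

Decompose: A = 3, B = 3·1 - 9 = -6, so (3z - 9)/(z - 1)² = 3/(z - 1) - 6/(z - 1)². Integrate: ∫ A/(z - 1) dz = 3 ln|(z - 1)|; ∫ B/(z - 1)² dz = 6/(z - 1). Sum: 3 ln|(z - 1)| + 6/(z - 1) + C


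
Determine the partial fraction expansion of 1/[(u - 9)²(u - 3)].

Cover-up at u=3: R = 1/(3 - 9)² = 1/36. Cover-up at u=9: Q = 1/(9 - 3) = 1/6. Comparing u² coeff: P = -R = -1/36
Result: (-1/36)/(u - 9) + (1/6)/(u - 9)² + (1/36)/(u - 3)


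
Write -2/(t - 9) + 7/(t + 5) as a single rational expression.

Common denominator (t - 9)(t + 5). Numerator: -2(t + 5) + 7(t - 9) = (-2t - 10) + (7t - 63) = 5t - 73
Result: (5t - 73)/[(t - 9)(t + 5)]


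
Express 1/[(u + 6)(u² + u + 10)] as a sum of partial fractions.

Cover-up at u = -6: P = 1/((-6)² + 1·(-6) + 10) = 1/40. Then Q = -P = -1/40, R = -P·(1 - 6) = 1/8
Result: (1/40)/(u + 6) - ((1/40)u - 1/8)/(u² + u + 10)


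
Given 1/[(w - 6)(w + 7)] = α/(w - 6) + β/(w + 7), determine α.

Cover-up at w = 6: α = 1/(6 + 7) = 1/13


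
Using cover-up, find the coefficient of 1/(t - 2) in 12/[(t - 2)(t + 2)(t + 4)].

Cover (t - 2), set t=2: 12/[(2 + 2)(2 + 4)] = 1/2


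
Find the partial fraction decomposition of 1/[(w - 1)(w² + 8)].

Cover-up at w = 1: A = 1/(1² + 8) = 1/9. Then B = -A = -1/9, C = -A·(0 + 1) = -1/9
Result: (1/9)/(w - 1) - ((1/9)w + 1/9)/(w² + 8)


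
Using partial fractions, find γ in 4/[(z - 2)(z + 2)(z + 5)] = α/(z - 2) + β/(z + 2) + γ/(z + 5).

Cover-up at z = -5: γ = 4/[(-5 - 2)(-5 + 2)] = 4/[(-7)(-3)] = 4/21


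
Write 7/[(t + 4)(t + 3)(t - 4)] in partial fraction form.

Using cover-up method: P = 7/8, Q = -1, R = 1/8
Result: (7/8)/(t + 4) - 1/(t + 3) + (1/8)/(t - 4)


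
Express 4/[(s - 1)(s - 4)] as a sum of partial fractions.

4/(s - 1)(s - 4) = α/(s - 1) + β/(s - 4). α = 4/(1 - 4) = -4/3, β = 4/(4 - 1) = 4/3
Result: (-4/3)/(s - 1) + (4/3)/(s - 4)


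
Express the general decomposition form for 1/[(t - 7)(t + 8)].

Distinct linear factors: A/(t - 7) + B/(t + 8)


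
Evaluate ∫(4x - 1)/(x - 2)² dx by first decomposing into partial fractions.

Decompose: A = 4, B = 4·2 - 1 = 7, so (4x - 1)/(x - 2)² = 4/(x - 2) + 7/(x - 2)². Integrate: ∫ A/(x - 2) dx = 4 ln|(x - 2)|; ∫ B/(x - 2)² dx = -7/(x - 2). Sum: 4 ln|(x - 2)| - 7/(x - 2) + C


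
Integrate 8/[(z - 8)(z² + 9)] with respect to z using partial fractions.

Cover-up at z=8: α = 8/(8²+9) = 8/73. Coeff matching: β = -8/73, γ = -64/73. Decomposition: (8/73)/(z - 8) - ((8/73)z + 64/73)/(z² + 9). Integrate: linear → ln, quadratic → (1/2)ln + arctan: (8/73) ln|(z - 8)| - (4/73) ln(z² + 9) - (64/219) arctan(z/3) + C


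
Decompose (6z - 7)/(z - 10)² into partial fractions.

(6z - 7) = P(z - 10) + Q. At z = 10: Q = 6·10 - 7 = 53. Coeff of z: P = 6
Result: 6/(z - 10) + 53/(z - 10)²


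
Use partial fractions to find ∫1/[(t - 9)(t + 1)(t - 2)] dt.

Cover-up: A = 1/70, B = 1/30, C = -1/21. Decomposition: (1/70)/(t - 9) + (1/30)/(t + 1) - (1/21)/(t - 2). Integrate each term: (1/70) ln|(t - 9)| + (1/30) ln|(t + 1)| - (1/21) ln|(t - 2)| + C


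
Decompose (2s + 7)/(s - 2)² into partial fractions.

(2s + 7) = P(s - 2) + Q. At s = 2: Q = 2·2 + 7 = 11. Coeff of s: P = 2
Result: 2/(s - 2) + 11/(s - 2)²


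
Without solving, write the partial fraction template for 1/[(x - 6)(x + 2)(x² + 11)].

Two linear + quadratic: A/(x - 6) + B/(x + 2) + (Cx + D)/(x² + 11)


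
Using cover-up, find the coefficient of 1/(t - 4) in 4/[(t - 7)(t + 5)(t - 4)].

Cover (t - 4), set t=4: 4/[(4 - 7)(4 + 5)] = -4/27


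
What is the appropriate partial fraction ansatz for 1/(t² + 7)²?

Repeated quadratic factor: (αt + β)/(t² + 7) + (γt + δ)/(t² + 7)²


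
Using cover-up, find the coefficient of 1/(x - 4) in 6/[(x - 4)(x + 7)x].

Cover (x - 4), set x=4: 6/[(4 + 7)(4 - 0)] = 3/22


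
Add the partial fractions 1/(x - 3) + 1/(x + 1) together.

Common denominator (x - 3)(x + 1). Numerator: 1(x + 1) + 1(x - 3) = (x + 1) + (x - 3) = 2x - 2
Result: (2x - 2)/[(x - 3)(x + 1)]


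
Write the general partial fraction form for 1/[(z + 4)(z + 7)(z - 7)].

Three distinct linear factors: α/(z + 4) + β/(z + 7) + γ/(z - 7)


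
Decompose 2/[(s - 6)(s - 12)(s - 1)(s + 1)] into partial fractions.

Using Heaviside cover-up: (-1/105)/(s - 6) + (1/429)/(s - 12) + (1/55)/(s - 1) - (1/91)/(s + 1)


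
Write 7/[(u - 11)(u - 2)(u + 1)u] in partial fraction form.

Using Heaviside cover-up: (7/1188)/(u - 11) - (7/54)/(u - 2) - (7/36)/(u + 1) + (7/22)/u


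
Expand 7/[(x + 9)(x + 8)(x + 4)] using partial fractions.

Using cover-up method: P = 7/5, Q = -7/4, R = 7/20
Result: (7/5)/(x + 9) - (7/4)/(x + 8) + (7/20)/(x + 4)


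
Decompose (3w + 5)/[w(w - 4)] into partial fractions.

At w=0: A = (3·0 + 5)/(0 - 4) = -5/4. At w=4: B = (3·4 + 5)/(4 - 0) = 17/4
Result: (-5/4)/w + (17/4)/(w - 4)


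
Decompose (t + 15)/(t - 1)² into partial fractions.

(t + 15) = A(t - 1) + B. At t = 1: B = 1·1 + 15 = 16. Coeff of t: A = 1
Result: 1/(t - 1) + 16/(t - 1)²


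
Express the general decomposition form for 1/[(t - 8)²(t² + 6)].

Repeated linear + quadratic: α/(t - 8) + β/(t - 8)² + (γt + δ)/(t² + 6)


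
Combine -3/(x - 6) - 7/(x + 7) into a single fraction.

Common denominator (x - 6)(x + 7). Numerator: -3(x + 7) - 7(x - 6) = (-3x - 21) - (7x - 42) = -10x + 21
Result: (-10x + 21)/[(x - 6)(x + 7)]


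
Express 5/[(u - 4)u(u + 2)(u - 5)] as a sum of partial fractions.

Using Heaviside cover-up: (-5/24)/(u - 4) + (1/8)/u - (5/84)/(u + 2) + (1/7)/(u - 5)


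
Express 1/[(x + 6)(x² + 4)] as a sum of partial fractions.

Cover-up at x = -6: A = 1/((-6)² + 4) = 1/40. Then B = -A = -1/40, C = -A·(0 - 6) = 3/20
Result: (1/40)/(x + 6) - ((1/40)x - 3/20)/(x² + 4)


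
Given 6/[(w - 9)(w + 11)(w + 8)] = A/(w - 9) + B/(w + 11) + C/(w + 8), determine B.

Cover-up at w = -11: B = 6/[(-11 - 9)(-11 + 8)] = 6/[(-20)(-3)] = 6/60 = 1/10


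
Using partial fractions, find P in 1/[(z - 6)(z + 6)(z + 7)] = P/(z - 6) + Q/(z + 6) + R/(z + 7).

Cover-up at z = 6: P = 1/[(6 + 6)(6 + 7)] = 1/[(12)(13)] = 1/156


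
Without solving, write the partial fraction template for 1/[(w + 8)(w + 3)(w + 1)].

Three distinct linear factors: P/(w + 8) + Q/(w + 3) + R/(w + 1)


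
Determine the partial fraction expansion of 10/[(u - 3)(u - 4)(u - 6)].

Using cover-up method: A = 10/3, B = -5, C = 5/3
Result: (10/3)/(u - 3) - 5/(u - 4) + (5/3)/(u - 6)


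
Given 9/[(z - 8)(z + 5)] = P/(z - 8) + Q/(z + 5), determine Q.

Cover-up at z = -5: Q = 9/(-5 - 8) = -9/13


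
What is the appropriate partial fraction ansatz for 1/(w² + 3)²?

Repeated quadratic factor: (Pw + Q)/(w² + 3) + (Rw + S)/(w² + 3)²


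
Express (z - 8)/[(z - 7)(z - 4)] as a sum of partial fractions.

At z=7: A = (1·7 - 8)/(7 - 4) = -1/3. At z=4: B = (1·4 - 8)/(4 - 7) = 4/3
Result: (-1/3)/(z - 7) + (4/3)/(z - 4)


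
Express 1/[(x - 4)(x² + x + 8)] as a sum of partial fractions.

Cover-up at x = 4: A = 1/(4² + 1·4 + 8) = 1/28. Then B = -A = -1/28, C = -A·(1 + 4) = -5/28
Result: (1/28)/(x - 4) - ((1/28)x + 5/28)/(x² + x + 8)


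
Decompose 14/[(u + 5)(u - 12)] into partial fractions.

14/(u + 5)(u - 12) = A/(u + 5) + B/(u - 12). A = 14/(-5 - 12) = -14/17, B = 14/(12 + 5) = 14/17
Result: (-14/17)/(u + 5) + (14/17)/(u - 12)


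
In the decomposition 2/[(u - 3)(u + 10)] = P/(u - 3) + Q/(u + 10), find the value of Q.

Cover-up at u = -10: Q = 2/(-10 - 3) = -2/13


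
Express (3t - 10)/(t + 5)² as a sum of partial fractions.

(3t - 10) = α(t + 5) + β. At t = -5: β = 3·(-5) - 10 = -25. Coeff of t: α = 3
Result: 3/(t + 5) - 25/(t + 5)²


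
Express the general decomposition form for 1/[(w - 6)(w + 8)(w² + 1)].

Two linear + quadratic: α/(w - 6) + β/(w + 8) + (γw + δ)/(w² + 1)


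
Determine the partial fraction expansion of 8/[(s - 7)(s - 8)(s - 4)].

Using cover-up method: P = -8/3, Q = 2, R = 2/3
Result: (-8/3)/(s - 7) + 2/(s - 8) + (2/3)/(s - 4)


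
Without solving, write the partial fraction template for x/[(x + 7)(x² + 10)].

Linear + irreducible quadratic: α/(x + 7) + (βx + γ)/(x² + 10)


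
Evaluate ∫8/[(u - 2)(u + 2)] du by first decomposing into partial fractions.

Decompose: 8/[(u - 2)(u + 2)] = 2/(u - 2) - 2/(u + 2). Integrate each term: 2 ln|(u - 2)| - 2 ln|(u + 2)| + C


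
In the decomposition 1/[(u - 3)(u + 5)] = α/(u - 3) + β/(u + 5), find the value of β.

Cover-up at u = -5: β = 1/(-5 - 3) = -1/8


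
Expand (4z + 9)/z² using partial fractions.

(4z + 9) = Pz + Q. At z = 0: Q = 4·0 + 9 = 9. Coeff of z: P = 4
Result: 4/z + 9/z²


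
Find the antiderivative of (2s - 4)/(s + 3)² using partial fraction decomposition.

Decompose: P = 2, Q = 2·(-3) - 4 = -10, so (2s - 4)/(s + 3)² = 2/(s + 3) - 10/(s + 3)². Integrate: ∫ P/(s + 3) ds = 2 ln|(s + 3)|; ∫ Q/(s + 3)² ds = 10/(s + 3). Sum: 2 ln|(s + 3)| + 10/(s + 3) + C


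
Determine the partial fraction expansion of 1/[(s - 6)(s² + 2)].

Cover-up at s = 6: α = 1/(6² + 2) = 1/38. Then β = -α = -1/38, γ = -α·(0 + 6) = -3/19
Result: (1/38)/(s - 6) - ((1/38)s + 3/19)/(s² + 2)


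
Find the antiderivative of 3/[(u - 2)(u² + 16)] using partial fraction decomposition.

Cover-up at u=2: α = 3/(2²+16) = 3/20. Coeff matching: β = -3/20, γ = -3/10. Decomposition: (3/20)/(u - 2) - ((3/20)u + 3/10)/(u² + 16). Integrate: linear → ln, quadratic → (1/2)ln + arctan: (3/20) ln|(u - 2)| - (3/40) ln(u² + 16) - (3/40) arctan(u/4) + C


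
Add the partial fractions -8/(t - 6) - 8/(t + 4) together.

Common denominator (t - 6)(t + 4). Numerator: -8(t + 4) - 8(t - 6) = (-8t - 32) - (8t - 48) = -16t + 16
Result: (-16t + 16)/[(t - 6)(t + 4)]


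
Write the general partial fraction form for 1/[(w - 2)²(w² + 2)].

Repeated linear + quadratic: A/(w - 2) + B/(w - 2)² + (Cw + D)/(w² + 2)


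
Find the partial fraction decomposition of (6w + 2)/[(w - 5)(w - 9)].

At w=5: P = (6·5 + 2)/(5 - 9) = -8. At w=9: Q = (6·9 + 2)/(9 - 5) = 14
Result: -8/(w - 5) + 14/(w - 9)


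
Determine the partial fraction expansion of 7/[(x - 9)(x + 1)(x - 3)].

Using cover-up method: P = 7/60, Q = 7/40, R = -7/24
Result: (7/60)/(x - 9) + (7/40)/(x + 1) - (7/24)/(x - 3)


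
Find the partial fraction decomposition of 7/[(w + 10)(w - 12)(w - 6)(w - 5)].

Using Heaviside cover-up: (-7/5280)/(w + 10) + (1/132)/(w - 12) - (7/96)/(w - 6) + (1/15)/(w - 5)


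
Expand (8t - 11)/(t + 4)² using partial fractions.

(8t - 11) = α(t + 4) + β. At t = -4: β = 8·(-4) - 11 = -43. Coeff of t: α = 8
Result: 8/(t + 4) - 43/(t + 4)²


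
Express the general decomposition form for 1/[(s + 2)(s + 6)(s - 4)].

Three distinct linear factors: α/(s + 2) + β/(s + 6) + γ/(s - 4)


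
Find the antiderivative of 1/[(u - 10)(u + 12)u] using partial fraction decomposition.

Cover-up: α = 1/220, β = 1/264, γ = -1/120. Decomposition: (1/220)/(u - 10) + (1/264)/(u + 12) - (1/120)/u. Integrate each term: (1/220) ln|(u - 10)| + (1/264) ln|(u + 12)| - (1/120) ln|u| + C


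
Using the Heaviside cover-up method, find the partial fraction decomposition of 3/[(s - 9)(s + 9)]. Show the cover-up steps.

Cover (s - 9): set s=9, get P = 3/(9 + 9) = 1/6. Cover (s + 9): set s=-9, get Q = 3/(-9 - 9) = -1/6.
Result: (1/6)/(s - 9) - (1/6)/(s + 9)


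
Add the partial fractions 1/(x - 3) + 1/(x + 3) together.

Common denominator (x - 3)(x + 3). Numerator: 1(x + 3) + 1(x - 3) = (x + 3) + (x - 3) = 2x
Result: (2x)/[(x - 3)(x + 3)]


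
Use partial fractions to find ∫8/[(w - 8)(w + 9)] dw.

Decompose: 8/[(w - 8)(w + 9)] = (8/17)/(w - 8) - (8/17)/(w + 9). Integrate each term: (8/17) ln|(w - 8)| - (8/17) ln|(w + 9)| + C


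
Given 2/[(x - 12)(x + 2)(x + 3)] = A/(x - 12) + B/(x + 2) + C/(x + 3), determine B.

Cover-up at x = -2: B = 2/[(-2 - 12)(-2 + 3)] = 2/[(-14)(1)] = -2/14 = -1/7


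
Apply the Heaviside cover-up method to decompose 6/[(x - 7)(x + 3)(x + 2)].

Cover (x - 7), x=7: α = 6/[(7 + 3)(7 + 2)] = 1/15. Cover (x + 3), x=-3: β = 6/[(-3 - 7)(-3 + 2)] = 3/5. Cover (x + 2), x=-2: γ = 6/[(-2 - 7)(-2 + 3)] = -2/3.
Result: (1/15)/(x - 7) + (3/5)/(x + 3) - (2/3)/(x + 2)


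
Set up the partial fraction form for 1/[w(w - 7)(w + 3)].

Three distinct linear factors: α/w + β/(w - 7) + γ/(w + 3)


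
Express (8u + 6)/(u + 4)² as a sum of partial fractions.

(8u + 6) = P(u + 4) + Q. At u = -4: Q = 8·(-4) + 6 = -26. Coeff of u: P = 8
Result: 8/(u + 4) - 26/(u + 4)²


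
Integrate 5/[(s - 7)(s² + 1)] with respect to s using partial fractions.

Cover-up at s=7: P = 5/(7²+1) = 1/10. Coeff matching: Q = -1/10, R = -7/10. Decomposition: (1/10)/(s - 7) - ((1/10)s + 7/10)/(s² + 1). Integrate: linear → ln, quadratic → (1/2)ln + arctan: (1/10) ln|(s - 7)| - (1/20) ln(s² + 1) - (7/10) arctan(s) + C


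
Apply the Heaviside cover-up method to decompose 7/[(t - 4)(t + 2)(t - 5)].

Cover (t - 4), t=4: A = 7/[(4 + 2)(4 - 5)] = -7/6. Cover (t + 2), t=-2: B = 7/[(-2 - 4)(-2 - 5)] = 1/6. Cover (t - 5), t=5: C = 7/[(5 - 4)(5 + 2)] = 1.
Result: (-7/6)/(t - 4) + (1/6)/(t + 2) + 1/(t - 5)


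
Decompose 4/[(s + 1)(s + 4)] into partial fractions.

4/(s + 1)(s + 4) = A/(s + 1) + B/(s + 4). A = 4/(-1 + 4) = 4/3, B = 4/(-4 + 1) = -4/3
Result: (4/3)/(s + 1) - (4/3)/(s + 4)


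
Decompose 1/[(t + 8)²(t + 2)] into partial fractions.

Cover-up at t=-2: R = 1/(-2 + 8)² = 1/36. Cover-up at t=-8: Q = 1/(-8 + 2) = -1/6. Comparing t² coeff: P = -R = -1/36
Result: (-1/36)/(t + 8) - (1/6)/(t + 8)² + (1/36)/(t + 2)


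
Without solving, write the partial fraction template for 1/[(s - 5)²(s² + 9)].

Repeated linear + quadratic: α/(s - 5) + β/(s - 5)² + (γs + δ)/(s² + 9)


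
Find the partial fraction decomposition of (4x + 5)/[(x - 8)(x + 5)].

At x=8: α = (4·8 + 5)/(8 + 5) = 37/13. At x=-5: β = (4·(-5) + 5)/(-5 - 8) = 15/13
Result: (37/13)/(x - 8) + (15/13)/(x + 5)


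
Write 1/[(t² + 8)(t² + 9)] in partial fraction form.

Coefficient matching gives A = C = 0, B = 1/(9-8) = 1, D = -B = -1
Result: 1/(t² + 8) - 1/(t² + 9)


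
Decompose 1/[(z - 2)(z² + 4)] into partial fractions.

Cover-up at z = 2: α = 1/(2² + 4) = 1/8. Then β = -α = -1/8, γ = -α·(0 + 2) = -1/4
Result: (1/8)/(z - 2) - ((1/8)z + 1/4)/(z² + 4)


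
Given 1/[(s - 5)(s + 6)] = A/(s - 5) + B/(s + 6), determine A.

Cover-up at s = 5: A = 1/(5 + 6) = 1/11


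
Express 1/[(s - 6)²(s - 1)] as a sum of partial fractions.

Cover-up at s=1: γ = 1/(1 - 6)² = 1/25. Cover-up at s=6: β = 1/(6 - 1) = 1/5. Comparing s² coeff: α = -γ = -1/25
Result: (-1/25)/(s - 6) + (1/5)/(s - 6)² + (1/25)/(s - 1)


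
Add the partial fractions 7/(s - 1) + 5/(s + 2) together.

Common denominator (s - 1)(s + 2). Numerator: 7(s + 2) + 5(s - 1) = (7s + 14) + (5s - 5) = 12s + 9
Result: (12s + 9)/[(s - 1)(s + 2)]


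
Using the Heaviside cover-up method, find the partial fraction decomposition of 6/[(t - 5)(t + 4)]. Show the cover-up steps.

Cover (t - 5): set t=5, get P = 6/(5 + 4) = 2/3. Cover (t + 4): set t=-4, get Q = 6/(-4 - 5) = -2/3.
Result: (2/3)/(t - 5) - (2/3)/(t + 4)


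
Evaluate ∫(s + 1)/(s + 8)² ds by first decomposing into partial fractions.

Decompose: P = 1, Q = 1·(-8) + 1 = -7, so (s + 1)/(s + 8)² = 1/(s + 8) - 7/(s + 8)². Integrate: ∫ P/(s + 8) ds = ln|(s + 8)|; ∫ Q/(s + 8)² ds = 7/(s + 8). Sum: ln|(s + 8)| + 7/(s + 8) + C


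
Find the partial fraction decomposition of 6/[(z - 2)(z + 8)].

6/(z - 2)(z + 8) = A/(z - 2) + B/(z + 8). A = 6/(2 + 8) = 3/5, B = 6/(-8 - 2) = -3/5
Result: (3/5)/(z - 2) - (3/5)/(z + 8)


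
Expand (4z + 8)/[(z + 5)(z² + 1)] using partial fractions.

At z=-5: α = (4·(-5) + 8)/((-5)² + 1) = -6/13. β = -α = 6/13, γ = 4 - (-5)·α = 22/13
Result: (-6/13)/(z + 5) + ((6/13)z + 22/13)/(z² + 1)


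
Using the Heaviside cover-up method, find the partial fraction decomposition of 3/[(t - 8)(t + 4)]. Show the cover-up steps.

Cover (t - 8): set t=8, get P = 3/(8 + 4) = 1/4. Cover (t + 4): set t=-4, get Q = 3/(-4 - 8) = -1/4.
Result: (1/4)/(t - 8) - (1/4)/(t + 4)


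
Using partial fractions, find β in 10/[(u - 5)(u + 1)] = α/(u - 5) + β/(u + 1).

Cover-up at u = -1: β = 10/(-1 - 5) = -10/6 = -5/3


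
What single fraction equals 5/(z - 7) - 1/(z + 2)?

Common denominator (z - 7)(z + 2). Numerator: 5(z + 2) - 1(z - 7) = (5z + 10) - (z - 7) = 4z + 17
Result: (4z + 17)/[(z - 7)(z + 2)]


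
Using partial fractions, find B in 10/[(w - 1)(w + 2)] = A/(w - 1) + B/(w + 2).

Cover-up at w = -2: B = 10/(-2 - 1) = -10/3


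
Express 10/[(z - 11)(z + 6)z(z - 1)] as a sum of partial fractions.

Using Heaviside cover-up: (1/187)/(z - 11) - (5/357)/(z + 6) + (5/33)/z - (1/7)/(z - 1)


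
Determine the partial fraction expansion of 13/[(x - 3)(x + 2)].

13/(x - 3)(x + 2) = P/(x - 3) + Q/(x + 2). P = 13/(3 + 2) = 13/5, Q = 13/(-2 - 3) = -13/5
Result: (13/5)/(x - 3) - (13/5)/(x + 2)


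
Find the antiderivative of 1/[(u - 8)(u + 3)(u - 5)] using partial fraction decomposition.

Cover-up: A = 1/33, B = 1/88, C = -1/24. Decomposition: (1/33)/(u - 8) + (1/88)/(u + 3) - (1/24)/(u - 5). Integrate each term: (1/33) ln|(u - 8)| + (1/88) ln|(u + 3)| - (1/24) ln|(u - 5)| + C


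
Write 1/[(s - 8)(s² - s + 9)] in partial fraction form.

Cover-up at s = 8: A = 1/(8² - 1·8 + 9) = 1/65. Then B = -A = -1/65, C = -A·(-1 + 8) = -7/65
Result: (1/65)/(s - 8) - ((1/65)s + 7/65)/(s² - s + 9)


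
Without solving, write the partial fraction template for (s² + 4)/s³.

Repeated linear factor (power 3): P/s + Q/s² + R/s³


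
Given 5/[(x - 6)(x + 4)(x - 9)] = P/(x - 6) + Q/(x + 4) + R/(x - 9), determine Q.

Cover-up at x = -4: Q = 5/[(-4 - 6)(-4 - 9)] = 5/[(-10)(-13)] = 5/130 = 1/26


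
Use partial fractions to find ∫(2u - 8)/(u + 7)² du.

Decompose: α = 2, β = 2·(-7) - 8 = -22, so (2u - 8)/(u + 7)² = 2/(u + 7) - 22/(u + 7)². Integrate: ∫ α/(u + 7) du = 2 ln|(u + 7)|; ∫ β/(u + 7)² du = 22/(u + 7). Sum: 2 ln|(u + 7)| + 22/(u + 7) + C


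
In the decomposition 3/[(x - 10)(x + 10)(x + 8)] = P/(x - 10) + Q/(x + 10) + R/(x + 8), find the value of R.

Cover-up at x = -8: R = 3/[(-8 - 10)(-8 + 10)] = 3/[(-18)(2)] = -3/36 = -1/12


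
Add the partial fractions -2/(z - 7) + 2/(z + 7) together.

Common denominator (z - 7)(z + 7). Numerator: -2(z + 7) + 2(z - 7) = (-2z - 14) + (2z - 14) = -28
Result: (-28)/[(z - 7)(z + 7)]


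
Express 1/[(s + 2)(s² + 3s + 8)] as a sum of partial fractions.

Cover-up at s = -2: α = 1/((-2)² + 3·(-2) + 8) = 1/6. Then β = -α = -1/6, γ = -α·(3 - 2) = -1/6
Result: (1/6)/(s + 2) - ((1/6)s + 1/6)/(s² + 3s + 8)


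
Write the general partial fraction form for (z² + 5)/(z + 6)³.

Repeated linear factor (power 3): P/(z + 6) + Q/(z + 6)² + R/(z + 6)³


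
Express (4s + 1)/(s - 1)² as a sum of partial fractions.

(4s + 1) = A(s - 1) + B. At s = 1: B = 4·1 + 1 = 5. Coeff of s: A = 4
Result: 4/(s - 1) + 5/(s - 1)²


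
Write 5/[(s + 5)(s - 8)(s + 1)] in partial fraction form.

Using cover-up method: α = 5/52, β = 5/117, γ = -5/36
Result: (5/52)/(s + 5) + (5/117)/(s - 8) - (5/36)/(s + 1)


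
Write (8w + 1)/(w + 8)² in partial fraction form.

(8w + 1) = P(w + 8) + Q. At w = -8: Q = 8·(-8) + 1 = -63. Coeff of w: P = 8
Result: 8/(w + 8) - 63/(w + 8)²


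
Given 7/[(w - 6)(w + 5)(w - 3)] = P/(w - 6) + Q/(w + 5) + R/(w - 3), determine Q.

Cover-up at w = -5: Q = 7/[(-5 - 6)(-5 - 3)] = 7/[(-11)(-8)] = 7/88


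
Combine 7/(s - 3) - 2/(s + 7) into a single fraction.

Common denominator (s - 3)(s + 7). Numerator: 7(s + 7) - 2(s - 3) = (7s + 49) - (2s - 6) = 5s + 55
Result: (5s + 55)/[(s - 3)(s + 7)]


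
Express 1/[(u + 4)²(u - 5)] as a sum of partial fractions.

Cover-up at u=5: γ = 1/(5 + 4)² = 1/81. Cover-up at u=-4: β = 1/(-4 - 5) = -1/9. Comparing u² coeff: α = -γ = -1/81
Result: (-1/81)/(u + 4) - (1/9)/(u + 4)² + (1/81)/(u - 5)


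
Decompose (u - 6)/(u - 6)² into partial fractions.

(u - 6) = α(u - 6) + β. At u = 6: β = 1·6 - 6 = 0. Coeff of u: α = 1
Result: 1/(u - 6)


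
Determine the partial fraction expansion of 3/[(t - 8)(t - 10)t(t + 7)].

Using Heaviside cover-up: (-1/80)/(t - 8) + (3/340)/(t - 10) + (3/560)/t - (1/595)/(t + 7)


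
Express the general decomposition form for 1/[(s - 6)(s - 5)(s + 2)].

Three distinct linear factors: α/(s - 6) + β/(s - 5) + γ/(s + 2)


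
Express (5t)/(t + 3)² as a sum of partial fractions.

(5t) = A(t + 3) + B. At t = -3: B = 5·(-3) + 0 = -15. Coeff of t: A = 5
Result: 5/(t + 3) - 15/(t + 3)²


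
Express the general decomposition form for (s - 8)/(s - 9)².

Repeated linear factor: P/(s - 9) + Q/(s - 9)²


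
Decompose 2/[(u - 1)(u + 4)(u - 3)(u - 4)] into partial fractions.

Using Heaviside cover-up: (1/15)/(u - 1) - (1/140)/(u + 4) - (1/7)/(u - 3) + (1/12)/(u - 4)


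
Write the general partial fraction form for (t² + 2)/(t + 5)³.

Repeated linear factor (power 3): α/(t + 5) + β/(t + 5)² + γ/(t + 5)³


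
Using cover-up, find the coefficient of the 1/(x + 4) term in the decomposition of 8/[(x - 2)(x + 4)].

Cover (x + 4), set x=-4: 8/((x - 2) at x=-4) = 8/(-6) = -4/3


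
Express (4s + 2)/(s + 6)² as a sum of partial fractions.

(4s + 2) = A(s + 6) + B. At s = -6: B = 4·(-6) + 2 = -22. Coeff of s: A = 4
Result: 4/(s + 6) - 22/(s + 6)²


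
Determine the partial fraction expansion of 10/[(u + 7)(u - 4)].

10/(u + 7)(u - 4) = P/(u + 7) + Q/(u - 4). P = 10/(-7 - 4) = -10/11, Q = 10/(4 + 7) = 10/11
Result: (-10/11)/(u + 7) + (10/11)/(u - 4)


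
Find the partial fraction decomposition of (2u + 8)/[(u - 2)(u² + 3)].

At u=2: P = (2·2 + 8)/(2² + 3) = 12/7. Q = -P = -12/7, R = 2 - 2·P = -10/7
Result: (12/7)/(u - 2) - ((12/7)u + 10/7)/(u² + 3)


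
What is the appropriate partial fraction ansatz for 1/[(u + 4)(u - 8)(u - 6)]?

Three distinct linear factors: P/(u + 4) + Q/(u - 8) + R/(u - 6)


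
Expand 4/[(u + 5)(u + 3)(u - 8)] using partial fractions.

Using cover-up method: α = 2/13, β = -2/11, γ = 4/143
Result: (2/13)/(u + 5) - (2/11)/(u + 3) + (4/143)/(u - 8)


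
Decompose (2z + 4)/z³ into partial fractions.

(2z + 4) = Az² + Bz + C. At z = 0: C = 2·0 + 4 = 4. Coefficients: A = 0, B = 2
Result: 2/z² + 4/z³


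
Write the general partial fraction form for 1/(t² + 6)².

Repeated quadratic factor: (At + B)/(t² + 6) + (Ct + D)/(t² + 6)²


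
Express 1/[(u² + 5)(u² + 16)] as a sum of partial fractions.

Coefficient matching gives A = C = 0, B = 1/(16-5) = 1/11, D = -B = -1/11
Result: (1/11)/(u² + 5) - (1/11)/(u² + 16)


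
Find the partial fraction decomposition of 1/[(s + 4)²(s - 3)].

Cover-up at s=3: C = 1/(3 + 4)² = 1/49. Cover-up at s=-4: B = 1/(-4 - 3) = -1/7. Comparing s² coeff: A = -C = -1/49
Result: (-1/49)/(s + 4) - (1/7)/(s + 4)² + (1/49)/(s - 3)


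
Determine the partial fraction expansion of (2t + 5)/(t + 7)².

(2t + 5) = P(t + 7) + Q. At t = -7: Q = 2·(-7) + 5 = -9. Coeff of t: P = 2
Result: 2/(t + 7) - 9/(t + 7)²


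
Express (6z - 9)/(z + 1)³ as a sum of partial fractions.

(6z - 9) = P(z + 1)² + Q(z + 1) + R. At z = -1: R = 6·(-1) - 9 = -15. Coefficients: P = 0, Q = 6
Result: 6/(z + 1)² - 15/(z + 1)³


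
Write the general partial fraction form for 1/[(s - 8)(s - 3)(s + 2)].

Three distinct linear factors: α/(s - 8) + β/(s - 3) + γ/(s + 2)


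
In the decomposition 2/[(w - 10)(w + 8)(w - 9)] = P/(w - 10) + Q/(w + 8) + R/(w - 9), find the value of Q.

Cover-up at w = -8: Q = 2/[(-8 - 10)(-8 - 9)] = 2/[(-18)(-17)] = 2/306 = 1/153


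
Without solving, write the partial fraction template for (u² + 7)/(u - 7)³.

Repeated linear factor (power 3): α/(u - 7) + β/(u - 7)² + γ/(u - 7)³


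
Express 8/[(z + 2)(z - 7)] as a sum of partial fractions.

8/(z + 2)(z - 7) = α/(z + 2) + β/(z - 7). α = 8/(-2 - 7) = -8/9, β = 8/(7 + 2) = 8/9
Result: (-8/9)/(z + 2) + (8/9)/(z - 7)


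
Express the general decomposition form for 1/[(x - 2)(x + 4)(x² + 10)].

Two linear + quadratic: α/(x - 2) + β/(x + 4) + (γx + δ)/(x² + 10)


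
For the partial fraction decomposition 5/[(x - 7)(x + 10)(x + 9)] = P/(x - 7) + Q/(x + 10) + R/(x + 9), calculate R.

Cover-up at x = -9: R = 5/[(-9 - 7)(-9 + 10)] = 5/[(-16)(1)] = -5/16


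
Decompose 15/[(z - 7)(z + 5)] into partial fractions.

15/(z - 7)(z + 5) = α/(z - 7) + β/(z + 5). α = 15/(7 + 5) = 5/4, β = 15/(-5 - 7) = -5/4
Result: (5/4)/(z - 7) - (5/4)/(z + 5)


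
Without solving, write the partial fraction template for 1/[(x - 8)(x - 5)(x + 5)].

Three distinct linear factors: A/(x - 8) + B/(x - 5) + C/(x + 5)


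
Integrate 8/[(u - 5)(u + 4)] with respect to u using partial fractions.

Decompose: 8/[(u - 5)(u + 4)] = (8/9)/(u - 5) - (8/9)/(u + 4). Integrate each term: (8/9) ln|(u - 5)| - (8/9) ln|(u + 4)| + C


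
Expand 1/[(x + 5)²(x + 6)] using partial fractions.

Cover-up at x=-6: C = 1/(-6 + 5)² = 1. Cover-up at x=-5: B = 1/(-5 + 6) = 1. Comparing x² coeff: A = -C = -1
Result: -1/(x + 5) + 1/(x + 5)² + 1/(x + 6)


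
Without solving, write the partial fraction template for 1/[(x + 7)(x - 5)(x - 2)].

Three distinct linear factors: α/(x + 7) + β/(x - 5) + γ/(x - 2)


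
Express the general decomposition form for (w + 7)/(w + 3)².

Repeated linear factor: α/(w + 3) + β/(w + 3)²


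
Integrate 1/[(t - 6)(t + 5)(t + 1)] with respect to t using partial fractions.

Cover-up: α = 1/77, β = 1/44, γ = -1/28. Decomposition: (1/77)/(t - 6) + (1/44)/(t + 5) - (1/28)/(t + 1). Integrate each term: (1/77) ln|(t - 6)| + (1/44) ln|(t + 5)| - (1/28) ln|(t + 1)| + C


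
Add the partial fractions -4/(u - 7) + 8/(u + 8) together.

Common denominator (u - 7)(u + 8). Numerator: -4(u + 8) + 8(u - 7) = (-4u - 32) + (8u - 56) = 4u - 88
Result: (4u - 88)/[(u - 7)(u + 8)]


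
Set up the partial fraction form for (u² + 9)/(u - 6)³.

Repeated linear factor (power 3): α/(u - 6) + β/(u - 6)² + γ/(u - 6)³


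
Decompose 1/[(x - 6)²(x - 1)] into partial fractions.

Cover-up at x=1: γ = 1/(1 - 6)² = 1/25. Cover-up at x=6: β = 1/(6 - 1) = 1/5. Comparing x² coeff: α = -γ = -1/25
Result: (-1/25)/(x - 6) + (1/5)/(x - 6)² + (1/25)/(x - 1)


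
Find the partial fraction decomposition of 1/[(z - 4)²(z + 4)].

Cover-up at z=-4: C = 1/(-4 - 4)² = 1/64. Cover-up at z=4: B = 1/(4 + 4) = 1/8. Comparing z² coeff: A = -C = -1/64
Result: (-1/64)/(z - 4) + (1/8)/(z - 4)² + (1/64)/(z + 4)


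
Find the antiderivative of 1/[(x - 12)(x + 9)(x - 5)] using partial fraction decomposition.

Cover-up: α = 1/147, β = 1/294, γ = -1/98. Decomposition: (1/147)/(x - 12) + (1/294)/(x + 9) - (1/98)/(x - 5). Integrate each term: (1/147) ln|(x - 12)| + (1/294) ln|(x + 9)| - (1/98) ln|(x - 5)| + C


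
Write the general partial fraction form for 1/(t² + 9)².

Repeated quadratic factor: (αt + β)/(t² + 9) + (γt + δ)/(t² + 9)²


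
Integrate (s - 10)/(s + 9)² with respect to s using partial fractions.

Decompose: P = 1, Q = 1·(-9) - 10 = -19, so (s - 10)/(s + 9)² = 1/(s + 9) - 19/(s + 9)². Integrate: ∫ P/(s + 9) ds = ln|(s + 9)|; ∫ Q/(s + 9)² ds = 19/(s + 9). Sum: ln|(s + 9)| + 19/(s + 9) + C


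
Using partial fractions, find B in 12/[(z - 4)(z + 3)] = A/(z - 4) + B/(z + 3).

Cover-up at z = -3: B = 12/(-3 - 4) = -12/7


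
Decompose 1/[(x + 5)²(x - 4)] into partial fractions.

Cover-up at x=4: C = 1/(4 + 5)² = 1/81. Cover-up at x=-5: B = 1/(-5 - 4) = -1/9. Comparing x² coeff: A = -C = -1/81
Result: (-1/81)/(x + 5) - (1/9)/(x + 5)² + (1/81)/(x - 4)


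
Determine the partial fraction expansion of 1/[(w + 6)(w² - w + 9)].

Cover-up at w = -6: P = 1/((-6)² - 1·(-6) + 9) = 1/51. Then Q = -P = -1/51, R = -P·(-1 - 6) = 7/51
Result: (1/51)/(w + 6) - ((1/51)w - 7/51)/(w² - w + 9)


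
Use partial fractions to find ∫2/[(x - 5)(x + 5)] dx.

Decompose: 2/[(x - 5)(x + 5)] = (1/5)/(x - 5) - (1/5)/(x + 5). Integrate each term: (1/5) ln|(x - 5)| - (1/5) ln|(x + 5)| + C


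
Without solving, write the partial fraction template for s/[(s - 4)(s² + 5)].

Linear + irreducible quadratic: α/(s - 4) + (βs + γ)/(s² + 5)


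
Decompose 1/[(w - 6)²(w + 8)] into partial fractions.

Cover-up at w=-8: C = 1/(-8 - 6)² = 1/196. Cover-up at w=6: B = 1/(6 + 8) = 1/14. Comparing w² coeff: A = -C = -1/196
Result: (-1/196)/(w - 6) + (1/14)/(w - 6)² + (1/196)/(w + 8)


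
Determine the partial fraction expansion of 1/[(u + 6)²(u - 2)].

Cover-up at u=2: γ = 1/(2 + 6)² = 1/64. Cover-up at u=-6: β = 1/(-6 - 2) = -1/8. Comparing u² coeff: α = -γ = -1/64
Result: (-1/64)/(u + 6) - (1/8)/(u + 6)² + (1/64)/(u - 2)


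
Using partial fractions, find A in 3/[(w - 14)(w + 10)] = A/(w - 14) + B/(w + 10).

Cover-up at w = 14: A = 3/(14 + 10) = 3/24 = 1/8


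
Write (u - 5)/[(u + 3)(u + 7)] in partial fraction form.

At u=-3: A = (1·(-3) - 5)/(-3 + 7) = -2. At u=-7: B = (1·(-7) - 5)/(-7 + 3) = 3
Result: -2/(u + 3) + 3/(u + 7)


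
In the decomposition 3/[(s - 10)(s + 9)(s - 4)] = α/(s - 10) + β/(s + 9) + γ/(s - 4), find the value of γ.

Cover-up at s = 4: γ = 3/[(4 - 10)(4 + 9)] = 3/[(-6)(13)] = -3/78 = -1/26


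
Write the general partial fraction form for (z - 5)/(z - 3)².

Repeated linear factor: A/(z - 3) + B/(z - 3)²


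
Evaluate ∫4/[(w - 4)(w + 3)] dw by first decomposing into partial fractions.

Decompose: 4/[(w - 4)(w + 3)] = (4/7)/(w - 4) - (4/7)/(w + 3). Integrate each term: (4/7) ln|(w - 4)| - (4/7) ln|(w + 3)| + C


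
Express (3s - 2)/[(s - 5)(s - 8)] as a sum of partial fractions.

At s=5: α = (3·5 - 2)/(5 - 8) = -13/3. At s=8: β = (3·8 - 2)/(8 - 5) = 22/3
Result: (-13/3)/(s - 5) + (22/3)/(s - 8)


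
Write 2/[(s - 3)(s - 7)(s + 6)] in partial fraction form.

Using cover-up method: A = -1/18, B = 1/26, C = 2/117
Result: (-1/18)/(s - 3) + (1/26)/(s - 7) + (2/117)/(s + 6)


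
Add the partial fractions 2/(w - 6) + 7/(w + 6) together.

Common denominator (w - 6)(w + 6). Numerator: 2(w + 6) + 7(w - 6) = (2w + 12) + (7w - 42) = 9w - 30
Result: (9w - 30)/[(w - 6)(w + 6)]


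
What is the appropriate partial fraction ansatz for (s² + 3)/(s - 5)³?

Repeated linear factor (power 3): A/(s - 5) + B/(s - 5)² + C/(s - 5)³
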